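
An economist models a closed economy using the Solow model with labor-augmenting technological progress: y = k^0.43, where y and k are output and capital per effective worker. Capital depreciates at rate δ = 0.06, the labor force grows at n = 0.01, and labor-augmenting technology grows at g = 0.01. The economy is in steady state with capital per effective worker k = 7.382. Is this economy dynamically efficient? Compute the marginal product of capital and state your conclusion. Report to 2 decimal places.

n + g + δ = 0.01 + 0.01 + 0.06 = 0.08.
MPK = 0.43·k^(0.43−1) = 0.43·7.382^(-0.57) ≈ 0.1376.
MPK > 0.08, so the economy is dynamically efficient (under-saving).

dynamically efficient; MPK ≈ 0.14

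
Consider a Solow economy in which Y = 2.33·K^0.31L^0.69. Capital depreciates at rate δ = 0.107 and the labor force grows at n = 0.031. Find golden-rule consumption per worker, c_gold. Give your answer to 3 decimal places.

The effective depreciation rate is n + δ = 0.031 + 0.107 = 0.138.
Setting f'(k) = n+δ gives 0.31·2.33·k^(0.31−1) = 0.138, hence k_gold = (0.31·2.33/0.138)^(1/0.69) ≈ 11.0102.
y_gold = 2.33·11.0102^0.31 ≈ 4.9013.
c_gold = y_gold − (n+δ)·k_gold = 4.9013 − 0.138·11.0102 ≈ 3.3819.

c_gold ≈ 3.382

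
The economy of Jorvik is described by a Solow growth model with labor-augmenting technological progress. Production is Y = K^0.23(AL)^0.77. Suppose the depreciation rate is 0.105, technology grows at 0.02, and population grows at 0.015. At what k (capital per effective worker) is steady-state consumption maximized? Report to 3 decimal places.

The effective depreciation rate is n + g + δ = 0.015 + 0.02 + 0.105 = 0.14.
At the golden rule the marginal product of capital equals n+g+δ: 0.23·k^(0.23−1) = 0.14. Solving, k_gold = (0.23/0.14)^(1/0.77) ≈ 1.9055.

k_gold ≈ 1.905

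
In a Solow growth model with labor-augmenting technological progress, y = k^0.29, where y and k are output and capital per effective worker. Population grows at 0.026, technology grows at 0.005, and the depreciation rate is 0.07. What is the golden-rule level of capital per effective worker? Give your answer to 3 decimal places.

Capital per effective worker breaks even when investment replaces (n + g + δ)·k; here n + g + δ = 0.101.
Golden rule sets MPK = n+g+δ: 0.29·k^(0.29−1) = 0.101, so k_gold = (0.29/0.101)^(1/0.71) ≈ 4.4175.

k_gold ≈ 4.418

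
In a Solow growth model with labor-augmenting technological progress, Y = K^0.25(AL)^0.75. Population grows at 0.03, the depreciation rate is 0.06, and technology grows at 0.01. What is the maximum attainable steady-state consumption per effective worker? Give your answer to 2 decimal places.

c_gold ≈ 1.02

The effective depreciation rate is n + g + δ = 0.03 + 0.01 + 0.06 = 0.1.
At the golden rule the marginal product of capital equals n+g+δ: 0.25·k^(0.25−1) = 0.1. Solving, k_gold = (0.25/0.1)^(1/0.75) ≈ 3.3930.
y_gold = 3.3930^0.25 ≈ 1.3572.
c_gold = y_gold − (n+g+δ)·k_gold = 1.3572 − 0.1·3.3930 ≈ 1.0179.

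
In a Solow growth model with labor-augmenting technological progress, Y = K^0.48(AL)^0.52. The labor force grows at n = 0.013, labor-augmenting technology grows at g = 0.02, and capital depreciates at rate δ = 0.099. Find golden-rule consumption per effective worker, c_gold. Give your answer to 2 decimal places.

n + g + δ = 0.013 + 0.02 + 0.099 = 0.132.
Maximizing c = f(k) − (n+g+δ)·k gives f'(k) = n+g+δ, i.e. 0.48·k^(0.48−1) = 0.132, so k_gold = (0.48/0.132)^(1/0.52) ≈ 11.9731.
y_gold = 11.9731^0.48 ≈ 3.2926.
c_gold = y_gold − (n+g+δ)·k_gold = 3.2926 − 0.132·11.9731 ≈ 1.7122.

c_gold ≈ 1.71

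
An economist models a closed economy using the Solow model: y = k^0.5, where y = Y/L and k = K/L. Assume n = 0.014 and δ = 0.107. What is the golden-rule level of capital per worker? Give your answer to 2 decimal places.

n + δ = 0.014 + 0.107 = 0.121.
Setting f'(k) = n+δ gives 0.5·k^(0.5−1) = 0.121, hence k_gold = (0.5/0.121)^(1/0.5) ≈ 17.0753.

k_gold ≈ 17.08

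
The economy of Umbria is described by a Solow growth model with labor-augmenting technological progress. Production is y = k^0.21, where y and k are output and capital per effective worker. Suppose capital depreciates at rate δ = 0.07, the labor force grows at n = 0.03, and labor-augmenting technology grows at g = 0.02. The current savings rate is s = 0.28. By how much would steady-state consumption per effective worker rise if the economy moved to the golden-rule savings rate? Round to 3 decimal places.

Δc ≈ 0.015

Capital per effective worker breaks even when investment replaces (n + g + δ)·k; here n + g + δ = 0.12.
Current steady state (s = 0.28): k* = (0.28/0.12)^(1/0.79) ≈ 2.9228, y* = 2.9228^0.21 ≈ 1.2526, c* = (1−0.28)·1.2526 ≈ 0.9019.
Maximizing c = f(k) − (n+g+δ)·k gives f'(k) = n+g+δ, i.e. 0.21·k^(0.21−1) = 0.12, so k_gold = (0.21/0.12)^(1/0.79) ≈ 2.0307.
y_gold = 2.0307^0.21 ≈ 1.1604, c_gold = y_gold − 0.12·k_gold ≈ 0.9167.
Gain: Δc = 0.9167 − 0.9019 ≈ 0.0148.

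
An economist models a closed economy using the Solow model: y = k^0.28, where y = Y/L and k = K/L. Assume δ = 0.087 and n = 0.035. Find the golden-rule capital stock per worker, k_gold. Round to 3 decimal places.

The effective depreciation rate is n + δ = 0.035 + 0.087 = 0.122.
Maximizing c = f(k) − (n+δ)·k gives f'(k) = n+δ, i.e. 0.28·k^(0.28−1) = 0.122, so k_gold = (0.28/0.122)^(1/0.72) ≈ 3.1704.

k_gold ≈ 3.170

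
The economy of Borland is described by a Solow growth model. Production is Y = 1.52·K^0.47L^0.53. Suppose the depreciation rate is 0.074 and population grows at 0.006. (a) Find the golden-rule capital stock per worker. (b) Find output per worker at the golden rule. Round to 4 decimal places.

(a) k_gold ≈ 62.2385; (b) y_gold ≈ 10.5938

Capital per worker breaks even when investment replaces (n + δ)·k; here n + δ = 0.08.
At the golden rule the marginal product of capital equals n+δ: 0.47·1.52·k^(0.47−1) = 0.08. Solving, k_gold = (0.47·1.52/0.08)^(1/0.53) ≈ 62.2385.
y_gold = 1.52·62.2385^0.47 ≈ 10.5938.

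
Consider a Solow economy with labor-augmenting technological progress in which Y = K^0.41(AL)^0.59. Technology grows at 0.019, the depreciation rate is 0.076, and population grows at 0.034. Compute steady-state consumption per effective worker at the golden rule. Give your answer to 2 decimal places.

n + g + δ = 0.034 + 0.019 + 0.076 = 0.129.
Maximizing c = f(k) − (n+g+δ)·k gives f'(k) = n+g+δ, i.e. 0.41·k^(0.41−1) = 0.129, so k_gold = (0.41/0.129)^(1/0.59) ≈ 7.0987.
y_gold = 7.0987^0.41 ≈ 2.2335.
c_gold = y_gold − (n+g+δ)·k_gold = 2.2335 − 0.129·7.0987 ≈ 1.3178.

c_gold ≈ 1.32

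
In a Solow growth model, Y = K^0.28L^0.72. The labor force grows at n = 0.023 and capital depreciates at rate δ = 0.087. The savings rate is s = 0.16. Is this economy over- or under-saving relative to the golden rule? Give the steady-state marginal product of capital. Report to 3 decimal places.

The effective depreciation rate is n + δ = 0.023 + 0.087 = 0.11.
Steady-state k*: s·k^0.28 = 0.11·k gives k* = (0.16/0.11)^(1/0.72) ≈ 1.6827.
MPK = 0.28·1.6827^(-0.72) ≈ 0.1925.
MPK > n+δ = 0.11, so the economy is dynamically efficient (under-saving).

under-saving; MPK ≈ 0.193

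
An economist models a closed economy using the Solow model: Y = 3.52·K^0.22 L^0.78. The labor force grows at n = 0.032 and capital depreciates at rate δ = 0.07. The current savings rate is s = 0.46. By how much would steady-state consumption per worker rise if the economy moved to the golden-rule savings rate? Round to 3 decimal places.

n + δ = 0.032 + 0.07 = 0.102.
Current steady state (s = 0.46): k* = (0.46·3.52/0.102)^(1/0.78) ≈ 34.6226, y* = 3.52·34.6226^0.22 ≈ 7.6772, c* = (1−0.46)·7.6772 ≈ 4.1457.
Maximizing c = f(k) − (n+δ)·k gives f'(k) = n+δ, i.e. 0.22·3.52·k^(0.22−1) = 0.102, so k_gold = (0.22·3.52/0.102)^(1/0.78) ≈ 13.4485.
y_gold = 3.52·13.4485^0.22 ≈ 6.2352, c_gold = y_gold − 0.102·k_gold ≈ 4.8635.
Gain: Δc = 4.8635 − 4.1457 ≈ 0.7178.

Δc ≈ 0.718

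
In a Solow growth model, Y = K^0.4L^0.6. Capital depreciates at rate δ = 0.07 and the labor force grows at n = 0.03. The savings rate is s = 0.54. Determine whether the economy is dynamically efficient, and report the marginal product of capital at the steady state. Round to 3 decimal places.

n + δ = 0.03 + 0.07 = 0.1.
Steady-state k*: s·k^0.4 = 0.1·k gives k* = (0.54/0.1)^(1/0.6) ≈ 16.6210.
MPK = 0.4·16.6210^(-0.6) ≈ 0.0741.
MPK < n+δ = 0.1, so the economy is dynamically inefficient (over-saving).

dynamically inefficient; MPK ≈ 0.074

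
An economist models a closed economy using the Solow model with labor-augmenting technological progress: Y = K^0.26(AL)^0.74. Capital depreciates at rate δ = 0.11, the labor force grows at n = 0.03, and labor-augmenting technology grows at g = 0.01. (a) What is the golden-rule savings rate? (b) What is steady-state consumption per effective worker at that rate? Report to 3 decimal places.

Capital per effective worker breaks even when investment replaces (n + g + δ)·k; here n + g + δ = 0.15.
For Cobb-Douglas, s_gold equals capital's share: s_gold = 0.26.
Setting f'(k) = n+g+δ gives 0.26·k^(0.26−1) = 0.15, hence k_gold = (0.26/0.15)^(1/0.74) ≈ 2.1029.
y_gold = 2.1029^0.26 ≈ 1.2132; c_gold = (1−0.26)·y_gold ≈ 0.8978.

(a) s_gold = 0.260; (b) c_gold ≈ 0.898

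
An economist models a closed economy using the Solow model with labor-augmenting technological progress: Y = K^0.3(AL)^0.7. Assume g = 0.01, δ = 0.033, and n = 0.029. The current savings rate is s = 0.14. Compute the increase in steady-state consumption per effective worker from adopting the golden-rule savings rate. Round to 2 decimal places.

n + g + δ = 0.029 + 0.01 + 0.033 = 0.072.
Current steady state (s = 0.14): k* = (0.14/0.072)^(1/0.7) ≈ 2.5856, y* = 2.5856^0.3 ≈ 1.3297, c* = (1−0.14)·1.3297 ≈ 1.1436.
Maximizing c = f(k) − (n+g+δ)·k gives f'(k) = n+g+δ, i.e. 0.3·k^(0.3−1) = 0.072, so k_gold = (0.3/0.072)^(1/0.7) ≈ 7.6809.
y_gold = 7.6809^0.3 ≈ 1.8434, c_gold = y_gold − 0.072·k_gold ≈ 1.2904.
Gain: Δc = 1.2904 − 1.1436 ≈ 0.1468.

Δc ≈ 0.15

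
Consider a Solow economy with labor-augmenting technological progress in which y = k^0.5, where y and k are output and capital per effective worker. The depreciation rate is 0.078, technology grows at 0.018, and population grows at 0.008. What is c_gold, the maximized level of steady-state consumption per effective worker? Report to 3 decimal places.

c_gold ≈ 2.404

n + g + δ = 0.008 + 0.018 + 0.078 = 0.104.
Setting f'(k) = n+g+δ gives 0.5·k^(0.5−1) = 0.104, hence k_gold = (0.5/0.104)^(1/0.5) ≈ 23.1139.
y_gold = 23.1139^0.5 ≈ 4.8077.
c_gold = y_gold − (n+g+δ)·k_gold = 4.8077 − 0.104·23.1139 ≈ 2.4038.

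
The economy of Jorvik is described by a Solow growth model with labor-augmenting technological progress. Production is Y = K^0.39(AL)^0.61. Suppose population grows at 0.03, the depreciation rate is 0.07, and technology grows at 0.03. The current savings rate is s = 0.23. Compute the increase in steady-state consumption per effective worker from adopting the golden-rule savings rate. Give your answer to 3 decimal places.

Δc ≈ 0.122

The effective depreciation rate is n + g + δ = 0.03 + 0.03 + 0.07 = 0.13.
Current steady state (s = 0.23): k* = (0.23/0.13)^(1/0.61) ≈ 2.5480, y* = 2.5480^0.39 ≈ 1.4402, c* = (1−0.23)·1.4402 ≈ 1.1089.
Golden rule sets MPK = n+g+δ: 0.39·k^(0.39−1) = 0.13, so k_gold = (0.39/0.13)^(1/0.61) ≈ 6.0557.
y_gold = 6.0557^0.39 ≈ 2.0186, c_gold = y_gold − 0.13·k_gold ≈ 1.2313.
Gain: Δc = 1.2313 − 1.1089 ≈ 0.1224.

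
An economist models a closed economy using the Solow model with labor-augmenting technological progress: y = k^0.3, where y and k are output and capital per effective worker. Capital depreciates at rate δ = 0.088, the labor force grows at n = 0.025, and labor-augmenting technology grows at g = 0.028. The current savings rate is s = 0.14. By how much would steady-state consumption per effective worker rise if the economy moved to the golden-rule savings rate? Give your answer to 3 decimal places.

Δc ≈ 0.110

The effective depreciation rate is n + g + δ = 0.025 + 0.028 + 0.088 = 0.141.
Current steady state (s = 0.14): k* = (0.14/0.141)^(1/0.7) ≈ 0.9899, y* = 0.9899^0.3 ≈ 0.9970, c* = (1−0.14)·0.9970 ≈ 0.8574.
Maximizing c = f(k) − (n+g+δ)·k gives f'(k) = n+g+δ, i.e. 0.3·k^(0.3−1) = 0.141, so k_gold = (0.3/0.141)^(1/0.7) ≈ 2.9406.
y_gold = 2.9406^0.3 ≈ 1.3821, c_gold = y_gold − 0.141·k_gold ≈ 0.9674.
Gain: Δc = 0.9674 − 0.8574 ≈ 0.1101.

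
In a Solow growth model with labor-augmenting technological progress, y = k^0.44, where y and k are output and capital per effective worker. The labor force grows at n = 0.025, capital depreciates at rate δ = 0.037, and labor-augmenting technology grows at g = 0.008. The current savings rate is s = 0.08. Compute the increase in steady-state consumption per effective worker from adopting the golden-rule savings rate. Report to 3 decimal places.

Δc ≈ 1.352

Break-even investment rate: n + g + δ = 0.025 + 0.008 + 0.037 = 0.07.
Current steady state (s = 0.08): k* = (0.08/0.07)^(1/0.56) ≈ 1.2693, y* = 1.2693^0.44 ≈ 1.1106, c* = (1−0.08)·1.1106 ≈ 1.0218.
Maximizing c = f(k) − (n+g+δ)·k gives f'(k) = n+g+δ, i.e. 0.44·k^(0.44−1) = 0.07, so k_gold = (0.44/0.07)^(1/0.56) ≈ 26.6461.
y_gold = 26.6461^0.44 ≈ 4.2391, c_gold = y_gold − 0.07·k_gold ≈ 2.3739.
Gain: Δc = 2.3739 − 1.0218 ≈ 1.3522.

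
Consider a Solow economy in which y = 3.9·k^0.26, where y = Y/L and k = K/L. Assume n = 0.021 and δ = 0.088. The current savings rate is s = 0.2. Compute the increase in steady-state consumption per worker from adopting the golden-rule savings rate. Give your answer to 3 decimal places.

Capital per worker breaks even when investment replaces (n + δ)·k; here n + δ = 0.109.
Current steady state (s = 0.2): k* = (0.2·3.9/0.109)^(1/0.74) ≈ 14.2875, y* = 3.9·14.2875^0.26 ≈ 7.7867, c* = (1−0.2)·7.7867 ≈ 6.2294.
Golden rule sets MPK = n+δ: 0.26·3.9·k^(0.26−1) = 0.109, so k_gold = (0.26·3.9/0.109)^(1/0.74) ≈ 20.3673.
y_gold = 3.9·20.3673^0.26 ≈ 8.5386, c_gold = y_gold − 0.109·k_gold ≈ 6.3186.
Gain: Δc = 6.3186 − 6.2294 ≈ 0.0892.

Δc ≈ 0.089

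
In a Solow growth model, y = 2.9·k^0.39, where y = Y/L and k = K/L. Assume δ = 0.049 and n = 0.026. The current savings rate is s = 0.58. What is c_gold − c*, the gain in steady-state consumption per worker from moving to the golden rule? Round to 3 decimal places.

Δc ≈ 1.129

Break-even investment rate: n + δ = 0.026 + 0.049 = 0.075.
Current steady state (s = 0.58): k* = (0.58·2.9/0.075)^(1/0.61) ≈ 163.8206, y* = 2.9·163.8206^0.39 ≈ 21.1837, c* = (1−0.58)·21.1837 ≈ 8.8972.
Maximizing c = f(k) − (n+δ)·k gives f'(k) = n+δ, i.e. 0.39·2.9·k^(0.39−1) = 0.075, so k_gold = (0.39·2.9/0.075)^(1/0.61) ≈ 85.4684.
y_gold = 2.9·85.4684^0.39 ≈ 16.4362, c_gold = y_gold − 0.075·k_gold ≈ 10.0261.
Gain: Δc = 10.0261 − 8.8972 ≈ 1.1289.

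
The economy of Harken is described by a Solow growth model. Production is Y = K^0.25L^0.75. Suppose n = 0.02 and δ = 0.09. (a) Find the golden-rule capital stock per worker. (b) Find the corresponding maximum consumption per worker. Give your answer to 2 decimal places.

(a) k_gold ≈ 2.99; (b) c_gold ≈ 0.99

Capital per worker breaks even when investment replaces (n + δ)·k; here n + δ = 0.11.
At the golden rule the marginal product of capital equals n+δ: 0.25·k^(0.25−1) = 0.11. Solving, k_gold = (0.25/0.11)^(1/0.75) ≈ 2.9881.
y_gold = 2.9881^0.25 ≈ 1.3148; c_gold = y_gold − 0.11·k_gold ≈ 0.9861.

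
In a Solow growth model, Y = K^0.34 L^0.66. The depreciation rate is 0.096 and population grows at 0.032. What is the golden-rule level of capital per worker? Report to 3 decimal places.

n + δ = 0.032 + 0.096 = 0.128.
Golden rule sets MPK = n+δ: 0.34·k^(0.34−1) = 0.128, so k_gold = (0.34/0.128)^(1/0.66) ≈ 4.3937.

k_gold ≈ 4.394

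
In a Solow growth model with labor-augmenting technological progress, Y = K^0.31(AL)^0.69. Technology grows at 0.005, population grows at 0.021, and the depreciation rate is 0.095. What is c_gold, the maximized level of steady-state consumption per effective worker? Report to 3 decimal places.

Break-even investment rate: n + g + δ = 0.021 + 0.005 + 0.095 = 0.121.
Setting f'(k) = n+g+δ gives 0.31·k^(0.31−1) = 0.121, hence k_gold = (0.31/0.121)^(1/0.69) ≈ 3.9097.
y_gold = 3.9097^0.31 ≈ 1.5260.
c_gold = y_gold − (n+g+δ)·k_gold = 1.5260 − 0.121·3.9097 ≈ 1.0530.

c_gold ≈ 1.053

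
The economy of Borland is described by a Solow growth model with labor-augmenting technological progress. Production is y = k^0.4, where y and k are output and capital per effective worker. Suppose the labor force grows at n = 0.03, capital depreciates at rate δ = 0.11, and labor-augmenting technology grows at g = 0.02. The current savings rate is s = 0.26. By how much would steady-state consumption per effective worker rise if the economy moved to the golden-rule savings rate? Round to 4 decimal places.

n + g + δ = 0.03 + 0.02 + 0.11 = 0.16.
Current steady state (s = 0.26): k* = (0.26/0.16)^(1/0.6) ≈ 2.2461, y* = 2.2461^0.4 ≈ 1.3822, c* = (1−0.26)·1.3822 ≈ 1.0228.
Setting f'(k) = n+g+δ gives 0.4·k^(0.4−1) = 0.16, hence k_gold = (0.4/0.16)^(1/0.6) ≈ 4.6050.
y_gold = 4.6050^0.4 ≈ 1.8420, c_gold = y_gold − 0.16·k_gold ≈ 1.1052.
Gain: Δc = 1.1052 − 1.0228 ≈ 0.0824.

Δc ≈ 0.0824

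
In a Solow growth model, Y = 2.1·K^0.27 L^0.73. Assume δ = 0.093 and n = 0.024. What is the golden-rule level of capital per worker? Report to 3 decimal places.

Capital per worker breaks even when investment replaces (n + δ)·k; here n + δ = 0.117.
Setting f'(k) = n+δ gives 0.27·2.1·k^(0.27−1) = 0.117, hence k_gold = (0.27·2.1/0.117)^(1/0.73) ≈ 8.6876.

k_gold ≈ 8.688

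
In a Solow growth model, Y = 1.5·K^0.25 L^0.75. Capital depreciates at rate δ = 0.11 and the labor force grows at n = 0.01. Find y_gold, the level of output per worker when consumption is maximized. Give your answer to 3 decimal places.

y_gold ≈ 2.193

The effective depreciation rate is n + δ = 0.01 + 0.11 = 0.12.
At the golden rule the marginal product of capital equals n+δ: 0.25·1.5·k^(0.25−1) = 0.12. Solving, k_gold = (0.25·1.5/0.12)^(1/0.75) ≈ 4.5688.
Output: y_gold = 1.5·k_gold^0.25 = 1.5·4.5688^0.25 ≈ 2.1930.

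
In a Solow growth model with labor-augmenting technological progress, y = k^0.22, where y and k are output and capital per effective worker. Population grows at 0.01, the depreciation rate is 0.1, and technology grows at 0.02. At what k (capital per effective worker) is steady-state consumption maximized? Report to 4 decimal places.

k_gold ≈ 1.9630

Capital per effective worker breaks even when investment replaces (n + g + δ)·k; here n + g + δ = 0.13.
At the golden rule the marginal product of capital equals n+g+δ: 0.22·k^(0.22−1) = 0.13. Solving, k_gold = (0.22/0.13)^(1/0.78) ≈ 1.9630.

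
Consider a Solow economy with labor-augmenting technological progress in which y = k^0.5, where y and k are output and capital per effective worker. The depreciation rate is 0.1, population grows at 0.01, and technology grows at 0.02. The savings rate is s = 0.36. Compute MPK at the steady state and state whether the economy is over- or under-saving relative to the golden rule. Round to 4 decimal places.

under-saving; MPK ≈ 0.1806

Capital per effective worker breaks even when investment replaces (n + g + δ)·k; here n + g + δ = 0.13.
Steady-state k*: s·k^0.5 = 0.13·k gives k* = (0.36/0.13)^(1/0.5) ≈ 7.6686.
MPK = 0.5·7.6686^(-0.5) ≈ 0.1806.
MPK > n+g+δ = 0.13, so the economy is dynamically efficient (under-saving).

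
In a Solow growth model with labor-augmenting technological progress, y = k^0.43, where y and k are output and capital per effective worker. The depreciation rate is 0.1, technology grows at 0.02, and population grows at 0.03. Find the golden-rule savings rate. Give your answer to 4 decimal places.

n + g + δ = 0.03 + 0.02 + 0.1 = 0.15.
At the golden rule MPK = n+g+δ, and in any Cobb-Douglas steady state s = (n+g+δ)·k/y = MPK·k/y = capital's share 0.43.

s_gold = 0.4300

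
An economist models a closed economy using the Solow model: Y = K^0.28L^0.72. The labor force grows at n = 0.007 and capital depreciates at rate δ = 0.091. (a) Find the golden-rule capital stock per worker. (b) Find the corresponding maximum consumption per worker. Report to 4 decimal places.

(a) k_gold ≈ 4.2977; (b) c_gold ≈ 1.0830

n + δ = 0.007 + 0.091 = 0.098.
Golden rule sets MPK = n+δ: 0.28·k^(0.28−1) = 0.098, so k_gold = (0.28/0.098)^(1/0.72) ≈ 4.2977.
y_gold = 4.2977^0.28 ≈ 1.5042; c_gold = y_gold − 0.098·k_gold ≈ 1.0830.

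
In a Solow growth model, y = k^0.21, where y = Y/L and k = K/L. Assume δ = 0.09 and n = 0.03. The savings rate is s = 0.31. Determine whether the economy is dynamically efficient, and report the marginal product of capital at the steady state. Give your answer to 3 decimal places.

dynamically inefficient; MPK ≈ 0.081

n + δ = 0.03 + 0.09 = 0.12.
Steady-state k*: s·k^0.21 = 0.12·k gives k* = (0.31/0.12)^(1/0.79) ≈ 3.3247.
MPK = 0.21·3.3247^(-0.79) ≈ 0.0813.
MPK < n+δ = 0.12, so the economy is dynamically inefficient (over-saving).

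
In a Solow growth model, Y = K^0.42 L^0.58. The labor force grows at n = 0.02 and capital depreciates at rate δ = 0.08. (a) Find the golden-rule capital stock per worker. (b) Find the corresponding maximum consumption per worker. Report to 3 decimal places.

(a) k_gold ≈ 11.873; (b) c_gold ≈ 1.640

Capital per worker breaks even when investment replaces (n + δ)·k; here n + δ = 0.1.
Setting f'(k) = n+δ gives 0.42·k^(0.42−1) = 0.1, hence k_gold = (0.42/0.1)^(1/0.58) ≈ 11.8732.
y_gold = 11.8732^0.42 ≈ 2.8270; c_gold = y_gold − 0.1·k_gold ≈ 1.6396.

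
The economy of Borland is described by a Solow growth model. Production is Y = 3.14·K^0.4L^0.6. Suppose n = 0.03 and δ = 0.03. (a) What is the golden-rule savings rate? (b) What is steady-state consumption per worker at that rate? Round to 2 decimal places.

(a) s_gold = 0.40; (b) c_gold ≈ 14.31

Break-even investment rate: n + δ = 0.03 + 0.03 = 0.06.
For Cobb-Douglas, s_gold equals capital's share: s_gold = 0.4.
Setting f'(k) = n+δ gives 0.4·3.14·k^(0.4−1) = 0.06, hence k_gold = (0.4·3.14/0.06)^(1/0.6) ≈ 159.0001.
y_gold = 3.14·159.0001^0.4 ≈ 23.8500; c_gold = (1−0.4)·y_gold ≈ 14.3100.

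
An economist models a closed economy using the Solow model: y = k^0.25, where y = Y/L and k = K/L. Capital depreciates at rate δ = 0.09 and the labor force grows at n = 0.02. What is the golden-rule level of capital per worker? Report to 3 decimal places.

k_gold ≈ 2.988

n + δ = 0.02 + 0.09 = 0.11.
Maximizing c = f(k) − (n+δ)·k gives f'(k) = n+δ, i.e. 0.25·k^(0.25−1) = 0.11, so k_gold = (0.25/0.11)^(1/0.75) ≈ 2.9881.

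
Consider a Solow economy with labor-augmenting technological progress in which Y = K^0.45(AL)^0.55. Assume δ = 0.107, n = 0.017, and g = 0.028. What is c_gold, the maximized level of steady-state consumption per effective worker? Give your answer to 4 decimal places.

c_gold ≈ 1.3367

The effective depreciation rate is n + g + δ = 0.017 + 0.028 + 0.107 = 0.152.
Maximizing c = f(k) − (n+g+δ)·k gives f'(k) = n+g+δ, i.e. 0.45·k^(0.45−1) = 0.152, so k_gold = (0.45/0.152)^(1/0.55) ≈ 7.1951.
y_gold = 7.1951^0.45 ≈ 2.4303.
c_gold = y_gold − (n+g+δ)·k_gold = 2.4303 − 0.152·7.1951 ≈ 1.3367.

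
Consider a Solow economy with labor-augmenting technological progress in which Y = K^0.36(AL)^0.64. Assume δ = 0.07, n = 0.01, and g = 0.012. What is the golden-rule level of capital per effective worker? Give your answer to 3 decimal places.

k_gold ≈ 8.430

Capital per effective worker breaks even when investment replaces (n + g + δ)·k; here n + g + δ = 0.092.
Maximizing c = f(k) − (n+g+δ)·k gives f'(k) = n+g+δ, i.e. 0.36·k^(0.36−1) = 0.092, so k_gold = (0.36/0.092)^(1/0.64) ≈ 8.4295.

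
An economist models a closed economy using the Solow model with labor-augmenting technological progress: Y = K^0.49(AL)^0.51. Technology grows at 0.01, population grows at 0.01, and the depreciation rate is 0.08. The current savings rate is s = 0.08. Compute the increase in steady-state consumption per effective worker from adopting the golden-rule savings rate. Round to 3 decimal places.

Break-even investment rate: n + g + δ = 0.01 + 0.01 + 0.08 = 0.1.
Current steady state (s = 0.08): k* = (0.08/0.1)^(1/0.51) ≈ 0.6456, y* = 0.6456^0.49 ≈ 0.8070, c* = (1−0.08)·0.8070 ≈ 0.7425.
Maximizing c = f(k) − (n+g+δ)·k gives f'(k) = n+g+δ, i.e. 0.49·k^(0.49−1) = 0.1, so k_gold = (0.49/0.1)^(1/0.51) ≈ 22.5593.
y_gold = 22.5593^0.49 ≈ 4.6039, c_gold = y_gold − 0.1·k_gold ≈ 2.3480.
Gain: Δc = 2.3480 − 0.7425 ≈ 1.6055.

Δc ≈ 1.606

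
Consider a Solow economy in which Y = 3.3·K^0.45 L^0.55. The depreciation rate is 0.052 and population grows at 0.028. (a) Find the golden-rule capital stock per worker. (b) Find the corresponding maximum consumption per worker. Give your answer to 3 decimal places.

(a) k_gold ≈ 202.587; (b) c_gold ≈ 19.809

n + δ = 0.028 + 0.052 = 0.08.
At the golden rule the marginal product of capital equals n+δ: 0.45·3.3·k^(0.45−1) = 0.08. Solving, k_gold = (0.45·3.3/0.08)^(1/0.55) ≈ 202.5871.
y_gold = 3.3·202.5871^0.45 ≈ 36.0155; c_gold = y_gold − 0.08·k_gold ≈ 19.8085.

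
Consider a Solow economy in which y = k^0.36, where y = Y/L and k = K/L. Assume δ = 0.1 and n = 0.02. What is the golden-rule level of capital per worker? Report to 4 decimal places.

n + δ = 0.02 + 0.1 = 0.12.
Golden rule sets MPK = n+δ: 0.36·k^(0.36−1) = 0.12, so k_gold = (0.36/0.12)^(1/0.64) ≈ 5.5655.

k_gold ≈ 5.5655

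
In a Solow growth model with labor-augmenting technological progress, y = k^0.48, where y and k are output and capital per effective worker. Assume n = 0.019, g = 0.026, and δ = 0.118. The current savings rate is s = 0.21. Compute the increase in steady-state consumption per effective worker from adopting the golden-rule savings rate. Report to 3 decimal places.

The effective depreciation rate is n + g + δ = 0.019 + 0.026 + 0.118 = 0.163.
Current steady state (s = 0.21): k* = (0.21/0.163)^(1/0.52) ≈ 1.6278, y* = 1.6278^0.48 ≈ 1.2635, c* = (1−0.21)·1.2635 ≈ 0.9981.
Setting f'(k) = n+g+δ gives 0.48·k^(0.48−1) = 0.163, hence k_gold = (0.48/0.163)^(1/0.52) ≈ 7.9804.
y_gold = 7.9804^0.48 ≈ 2.7100, c_gold = y_gold − 0.163·k_gold ≈ 1.4092.
Gain: Δc = 1.4092 − 0.9981 ≈ 0.4111.

Δc ≈ 0.411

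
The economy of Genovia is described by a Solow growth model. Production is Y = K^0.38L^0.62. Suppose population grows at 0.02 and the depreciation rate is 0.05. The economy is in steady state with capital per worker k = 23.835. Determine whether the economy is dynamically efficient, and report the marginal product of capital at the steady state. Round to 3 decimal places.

dynamically inefficient; MPK ≈ 0.053

n + δ = 0.02 + 0.05 = 0.07.
MPK = 0.38·k^(0.38−1) = 0.38·23.835^(-0.62) ≈ 0.0532.
MPK < 0.07, so the economy is dynamically inefficient (over-saving).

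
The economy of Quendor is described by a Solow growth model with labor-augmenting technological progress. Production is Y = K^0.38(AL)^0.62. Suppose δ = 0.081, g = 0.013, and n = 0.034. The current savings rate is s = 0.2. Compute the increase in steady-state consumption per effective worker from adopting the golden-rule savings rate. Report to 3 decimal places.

n + g + δ = 0.034 + 0.013 + 0.081 = 0.128.
Current steady state (s = 0.2): k* = (0.2/0.128)^(1/0.62) ≈ 2.0541, y* = 2.0541^0.38 ≈ 1.3146, c* = (1−0.2)·1.3146 ≈ 1.0517.
Setting f'(k) = n+g+δ gives 0.38·k^(0.38−1) = 0.128, hence k_gold = (0.38/0.128)^(1/0.62) ≈ 5.7838.
y_gold = 5.7838^0.38 ≈ 1.9482, c_gold = y_gold − 0.128·k_gold ≈ 1.2079.
Gain: Δc = 1.2079 − 1.0517 ≈ 0.1562.

Δc ≈ 0.156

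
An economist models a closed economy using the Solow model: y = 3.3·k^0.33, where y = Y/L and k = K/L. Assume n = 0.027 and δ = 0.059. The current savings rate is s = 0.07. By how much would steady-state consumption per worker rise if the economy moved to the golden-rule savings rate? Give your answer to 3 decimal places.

Δc ≈ 2.727

Break-even investment rate: n + δ = 0.027 + 0.059 = 0.086.
Current steady state (s = 0.07): k* = (0.07·3.3/0.086)^(1/0.67) ≈ 4.3699, y* = 3.3·4.3699^0.33 ≈ 5.3687, c* = (1−0.07)·5.3687 ≈ 4.9929.
Setting f'(k) = n+δ gives 0.33·3.3·k^(0.33−1) = 0.086, hence k_gold = (0.33·3.3/0.086)^(1/0.67) ≈ 44.2147.
y_gold = 3.3·44.2147^0.33 ≈ 11.5226, c_gold = y_gold − 0.086·k_gold ≈ 7.7201.
Gain: Δc = 7.7201 − 4.9929 ≈ 2.7273.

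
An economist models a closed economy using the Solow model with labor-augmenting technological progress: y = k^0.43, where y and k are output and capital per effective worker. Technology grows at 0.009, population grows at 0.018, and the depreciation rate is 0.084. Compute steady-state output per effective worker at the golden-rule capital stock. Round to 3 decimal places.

y_gold ≈ 2.778

Capital per effective worker breaks even when investment replaces (n + g + δ)·k; here n + g + δ = 0.111.
At the golden rule the marginal product of capital equals n+g+δ: 0.43·k^(0.43−1) = 0.111. Solving, k_gold = (0.43/0.111)^(1/0.57) ≈ 10.7605.
Output: y_gold = k_gold^0.43 = 10.7605^0.43 ≈ 2.7777.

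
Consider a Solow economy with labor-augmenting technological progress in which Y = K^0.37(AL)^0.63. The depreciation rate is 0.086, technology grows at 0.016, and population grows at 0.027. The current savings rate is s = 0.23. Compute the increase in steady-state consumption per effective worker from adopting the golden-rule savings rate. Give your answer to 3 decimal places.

The effective depreciation rate is n + g + δ = 0.027 + 0.016 + 0.086 = 0.129.
Current steady state (s = 0.23): k* = (0.23/0.129)^(1/0.63) ≈ 2.5040, y* = 2.5040^0.37 ≈ 1.4044, c* = (1−0.23)·1.4044 ≈ 1.0814.
Golden rule sets MPK = n+g+δ: 0.37·k^(0.37−1) = 0.129, so k_gold = (0.37/0.129)^(1/0.63) ≈ 5.3256.
y_gold = 5.3256^0.37 ≈ 1.8568, c_gold = y_gold − 0.129·k_gold ≈ 1.1698.
Gain: Δc = 1.1698 − 1.0814 ≈ 0.0884.

Δc ≈ 0.088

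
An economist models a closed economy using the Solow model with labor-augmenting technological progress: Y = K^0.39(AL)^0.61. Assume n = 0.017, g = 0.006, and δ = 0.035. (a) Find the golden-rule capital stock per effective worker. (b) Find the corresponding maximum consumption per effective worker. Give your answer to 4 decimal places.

(a) k_gold ≈ 22.7395; (b) c_gold ≈ 2.0629

Capital per effective worker breaks even when investment replaces (n + g + δ)·k; here n + g + δ = 0.058.
Golden rule sets MPK = n+g+δ: 0.39·k^(0.39−1) = 0.058, so k_gold = (0.39/0.058)^(1/0.61) ≈ 22.7395.
y_gold = 22.7395^0.39 ≈ 3.3818; c_gold = y_gold − 0.058·k_gold ≈ 2.0629.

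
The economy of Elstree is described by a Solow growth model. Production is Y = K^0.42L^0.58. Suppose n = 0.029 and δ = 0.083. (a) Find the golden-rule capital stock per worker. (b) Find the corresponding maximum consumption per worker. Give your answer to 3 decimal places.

(a) k_gold ≈ 9.766; (b) c_gold ≈ 1.510

Capital per worker breaks even when investment replaces (n + δ)·k; here n + δ = 0.112.
Golden rule sets MPK = n+δ: 0.42·k^(0.42−1) = 0.112, so k_gold = (0.42/0.112)^(1/0.58) ≈ 9.7658.
y_gold = 9.7658^0.42 ≈ 2.6042; c_gold = y_gold − 0.112·k_gold ≈ 1.5104.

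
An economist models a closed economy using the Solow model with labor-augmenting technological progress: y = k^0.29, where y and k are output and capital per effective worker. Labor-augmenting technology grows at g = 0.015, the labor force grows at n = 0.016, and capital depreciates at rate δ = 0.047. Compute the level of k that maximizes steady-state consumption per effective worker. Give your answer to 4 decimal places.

k_gold ≈ 6.3569

The effective depreciation rate is n + g + δ = 0.016 + 0.015 + 0.047 = 0.078.
Maximizing c = f(k) − (n+g+δ)·k gives f'(k) = n+g+δ, i.e. 0.29·k^(0.29−1) = 0.078, so k_gold = (0.29/0.078)^(1/0.71) ≈ 6.3569.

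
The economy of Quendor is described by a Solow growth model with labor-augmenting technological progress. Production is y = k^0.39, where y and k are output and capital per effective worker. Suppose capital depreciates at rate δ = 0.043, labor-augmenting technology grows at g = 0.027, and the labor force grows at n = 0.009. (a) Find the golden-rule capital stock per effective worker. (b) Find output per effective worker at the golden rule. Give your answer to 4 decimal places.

(a) k_gold ≈ 13.7020; (b) y_gold ≈ 2.7755

Break-even investment rate: n + g + δ = 0.009 + 0.027 + 0.043 = 0.079.
At the golden rule the marginal product of capital equals n+g+δ: 0.39·k^(0.39−1) = 0.079. Solving, k_gold = (0.39/0.079)^(1/0.61) ≈ 13.7020.
y_gold = 13.7020^0.39 ≈ 2.7755.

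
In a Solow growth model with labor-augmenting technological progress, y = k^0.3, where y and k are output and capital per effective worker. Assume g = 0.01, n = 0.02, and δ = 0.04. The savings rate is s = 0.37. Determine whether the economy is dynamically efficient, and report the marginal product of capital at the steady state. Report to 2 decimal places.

Break-even investment rate: n + g + δ = 0.02 + 0.01 + 0.04 = 0.07.
Steady-state k*: s·k^0.3 = 0.07·k gives k* = (0.37/0.07)^(1/0.7) ≈ 10.7896.
MPK = 0.3·10.7896^(-0.7) ≈ 0.0568.
MPK < n+g+δ = 0.07, so the economy is dynamically inefficient (over-saving).

dynamically inefficient; MPK ≈ 0.06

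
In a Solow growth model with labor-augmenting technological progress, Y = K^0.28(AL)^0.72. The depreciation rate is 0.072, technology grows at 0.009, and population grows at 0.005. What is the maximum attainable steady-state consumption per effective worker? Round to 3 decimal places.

Break-even investment rate: n + g + δ = 0.005 + 0.009 + 0.072 = 0.086.
Maximizing c = f(k) − (n+g+δ)·k gives f'(k) = n+g+δ, i.e. 0.28·k^(0.28−1) = 0.086, so k_gold = (0.28/0.086)^(1/0.72) ≈ 5.1526.
y_gold = 5.1526^0.28 ≈ 1.5826.
c_gold = y_gold − (n+g+δ)·k_gold = 1.5826 − 0.086·5.1526 ≈ 1.1395.

c_gold ≈ 1.139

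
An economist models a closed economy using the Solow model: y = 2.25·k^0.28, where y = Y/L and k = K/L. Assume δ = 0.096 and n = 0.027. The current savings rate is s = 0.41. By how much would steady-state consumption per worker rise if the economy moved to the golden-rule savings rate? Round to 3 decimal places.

Δc ≈ 0.152

Capital per worker breaks even when investment replaces (n + δ)·k; here n + δ = 0.123.
Current steady state (s = 0.41): k* = (0.41·2.25/0.123)^(1/0.72) ≈ 16.4196, y* = 2.25·16.4196^0.28 ≈ 4.9259, c* = (1−0.41)·4.9259 ≈ 2.9063.
Maximizing c = f(k) − (n+δ)·k gives f'(k) = n+δ, i.e. 0.28·2.25·k^(0.28−1) = 0.123, so k_gold = (0.28·2.25/0.123)^(1/0.72) ≈ 9.6678.
y_gold = 2.25·9.6678^0.28 ≈ 4.2469, c_gold = y_gold − 0.123·k_gold ≈ 3.0578.
Gain: Δc = 3.0578 − 2.9063 ≈ 0.1515.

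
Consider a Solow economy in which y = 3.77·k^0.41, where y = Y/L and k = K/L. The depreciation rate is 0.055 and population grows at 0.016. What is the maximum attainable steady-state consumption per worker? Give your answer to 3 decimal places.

The effective depreciation rate is n + δ = 0.016 + 0.055 = 0.071.
At the golden rule the marginal product of capital equals n+δ: 0.41·3.77·k^(0.41−1) = 0.071. Solving, k_gold = (0.41·3.77/0.071)^(1/0.59) ≈ 185.1701.
y_gold = 3.77·185.1701^0.41 ≈ 32.0660.
c_gold = y_gold − (n+δ)·k_gold = 32.0660 − 0.071·185.1701 ≈ 18.9190.

c_gold ≈ 18.919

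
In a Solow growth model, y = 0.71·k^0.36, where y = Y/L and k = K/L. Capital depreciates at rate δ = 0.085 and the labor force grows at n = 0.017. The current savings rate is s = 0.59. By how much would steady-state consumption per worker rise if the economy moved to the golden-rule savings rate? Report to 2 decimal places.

n + δ = 0.017 + 0.085 = 0.102.
Current steady state (s = 0.59): k* = (0.59·0.71/0.102)^(1/0.64) ≈ 9.0910, y* = 0.71·9.0910^0.36 ≈ 1.5717, c* = (1−0.59)·1.5717 ≈ 0.6444.
Golden rule sets MPK = n+δ: 0.36·0.71·k^(0.36−1) = 0.102, so k_gold = (0.36·0.71/0.102)^(1/0.64) ≈ 4.2012.
y_gold = 0.71·4.2012^0.36 ≈ 1.1903, c_gold = y_gold − 0.102·k_gold ≈ 0.7618.
Gain: Δc = 0.7618 − 0.6444 ≈ 0.1174.

Δc ≈ 0.12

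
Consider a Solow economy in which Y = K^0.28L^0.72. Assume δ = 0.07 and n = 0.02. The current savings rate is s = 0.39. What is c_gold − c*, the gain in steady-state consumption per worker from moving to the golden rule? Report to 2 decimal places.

Δc ≈ 0.04

The effective depreciation rate is n + δ = 0.02 + 0.07 = 0.09.
Current steady state (s = 0.39): k* = (0.39/0.09)^(1/0.72) ≈ 7.6643, y* = 7.6643^0.28 ≈ 1.7687, c* = (1−0.39)·1.7687 ≈ 1.0789.
At the golden rule the marginal product of capital equals n+δ: 0.28·k^(0.28−1) = 0.09. Solving, k_gold = (0.28/0.09)^(1/0.72) ≈ 4.8373.
y_gold = 4.8373^0.28 ≈ 1.5549, c_gold = y_gold − 0.09·k_gold ≈ 1.1195.
Gain: Δc = 1.1195 − 1.0789 ≈ 0.0406.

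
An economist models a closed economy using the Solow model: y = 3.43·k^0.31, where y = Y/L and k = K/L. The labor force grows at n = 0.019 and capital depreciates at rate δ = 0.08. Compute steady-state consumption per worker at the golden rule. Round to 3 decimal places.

The effective depreciation rate is n + δ = 0.019 + 0.08 = 0.099.
Maximizing c = f(k) − (n+δ)·k gives f'(k) = n+δ, i.e. 0.31·3.43·k^(0.31−1) = 0.099, so k_gold = (0.31·3.43/0.099)^(1/0.69) ≈ 31.2056.
y_gold = 3.43·31.2056^0.31 ≈ 9.9657.
c_gold = y_gold − (n+δ)·k_gold = 9.9657 − 0.099·31.2056 ≈ 6.8763.

c_gold ≈ 6.876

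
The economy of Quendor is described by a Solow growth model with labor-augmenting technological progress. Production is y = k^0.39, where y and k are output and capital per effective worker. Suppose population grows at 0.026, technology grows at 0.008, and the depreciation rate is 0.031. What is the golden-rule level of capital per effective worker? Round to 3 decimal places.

Capital per effective worker breaks even when investment replaces (n + g + δ)·k; here n + g + δ = 0.065.
Maximizing c = f(k) − (n+g+δ)·k gives f'(k) = n+g+δ, i.e. 0.39·k^(0.39−1) = 0.065, so k_gold = (0.39/0.065)^(1/0.61) ≈ 18.8650.

k_gold ≈ 18.865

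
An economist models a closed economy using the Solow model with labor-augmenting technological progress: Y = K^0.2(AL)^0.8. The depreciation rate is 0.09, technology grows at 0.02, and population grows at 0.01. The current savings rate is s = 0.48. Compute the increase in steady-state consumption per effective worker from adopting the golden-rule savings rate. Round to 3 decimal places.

The effective depreciation rate is n + g + δ = 0.01 + 0.02 + 0.09 = 0.12.
Current steady state (s = 0.48): k* = (0.48/0.12)^(1/0.8) ≈ 5.6569, y* = 5.6569^0.2 ≈ 1.4142, c* = (1−0.48)·1.4142 ≈ 0.7354.
Golden rule sets MPK = n+g+δ: 0.2·k^(0.2−1) = 0.12, so k_gold = (0.2/0.12)^(1/0.8) ≈ 1.8937.
y_gold = 1.8937^0.2 ≈ 1.1362, c_gold = y_gold − 0.12·k_gold ≈ 0.9090.
Gain: Δc = 0.9090 − 0.7354 ≈ 0.1736.

Δc ≈ 0.174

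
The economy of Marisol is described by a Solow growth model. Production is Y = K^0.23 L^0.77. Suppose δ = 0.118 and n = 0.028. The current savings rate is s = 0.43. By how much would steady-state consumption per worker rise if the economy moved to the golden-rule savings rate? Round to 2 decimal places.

Δc ≈ 0.09

Break-even investment rate: n + δ = 0.028 + 0.118 = 0.146.
Current steady state (s = 0.43): k* = (0.43/0.146)^(1/0.77) ≈ 4.0667, y* = 4.0667^0.23 ≈ 1.3808, c* = (1−0.43)·1.3808 ≈ 0.7870.
At the golden rule the marginal product of capital equals n+δ: 0.23·k^(0.23−1) = 0.146. Solving, k_gold = (0.23/0.146)^(1/0.77) ≈ 1.8044.
y_gold = 1.8044^0.23 ≈ 1.1454, c_gold = y_gold − 0.146·k_gold ≈ 0.8820.
Gain: Δc = 0.8820 − 0.7870 ≈ 0.0949.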